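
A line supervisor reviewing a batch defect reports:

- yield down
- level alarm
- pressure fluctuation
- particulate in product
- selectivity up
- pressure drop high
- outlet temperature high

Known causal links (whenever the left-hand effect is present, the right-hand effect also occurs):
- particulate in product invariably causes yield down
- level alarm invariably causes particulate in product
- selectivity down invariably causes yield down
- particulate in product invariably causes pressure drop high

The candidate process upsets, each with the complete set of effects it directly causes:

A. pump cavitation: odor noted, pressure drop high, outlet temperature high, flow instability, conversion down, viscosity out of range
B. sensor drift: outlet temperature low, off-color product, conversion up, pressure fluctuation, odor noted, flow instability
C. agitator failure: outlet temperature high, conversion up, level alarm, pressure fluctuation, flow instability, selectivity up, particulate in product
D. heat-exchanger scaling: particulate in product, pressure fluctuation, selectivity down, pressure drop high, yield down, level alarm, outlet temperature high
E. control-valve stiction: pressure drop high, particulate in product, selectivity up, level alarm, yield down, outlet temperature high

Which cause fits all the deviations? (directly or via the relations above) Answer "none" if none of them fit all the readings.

Testing each hypothesis:
(A) pump cavitation — yield down NO; level alarm NO; pressure fluctuation NO; particulate in product NO; selectivity up NO; pressure drop high yes; outlet temperature high yes
(B) sensor drift — yield down NO; level alarm NO; pressure fluctuation yes; particulate in product NO; selectivity up NO; pressure drop high NO; outlet temperature high NO
(C) agitator failure — accounts for every observation (yield down via particulate in product → yield down)
(D) heat-exchanger scaling — yield down yes; level alarm yes; pressure fluctuation yes; particulate in product yes; selectivity up NO; pressure drop high yes; outlet temperature high yes
(E) control-valve stiction — does not account for pressure fluctuation
(C) alone accounts for all the evidence.

C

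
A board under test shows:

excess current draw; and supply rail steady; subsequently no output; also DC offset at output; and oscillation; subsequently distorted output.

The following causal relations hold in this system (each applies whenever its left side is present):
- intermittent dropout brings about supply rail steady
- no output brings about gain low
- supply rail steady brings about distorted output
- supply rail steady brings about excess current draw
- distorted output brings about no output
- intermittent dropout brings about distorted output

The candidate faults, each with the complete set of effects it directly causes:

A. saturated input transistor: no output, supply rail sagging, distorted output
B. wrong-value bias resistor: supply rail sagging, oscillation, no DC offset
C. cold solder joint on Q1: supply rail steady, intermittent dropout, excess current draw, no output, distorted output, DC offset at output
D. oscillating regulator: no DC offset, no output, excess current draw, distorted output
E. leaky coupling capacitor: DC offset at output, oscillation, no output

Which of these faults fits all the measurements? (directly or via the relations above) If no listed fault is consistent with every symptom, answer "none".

Per-candidate check:
(A) saturated input transistor — fails on excess current draw, supply rail steady, DC offset at output, oscillation (predicts supply rail sagging, not supply rail steady)
(B) wrong-value bias resistor — excess current draw miss; supply rail steady miss; no output miss; DC offset at output miss; oscillation match; distorted output miss
(C) cold solder joint on Q1 — excess current draw match; supply rail steady match; no output match; DC offset at output match; oscillation miss; distorted output match
(D) oscillating regulator — excess current draw match; supply rail steady miss; no output match; DC offset at output miss; oscillation miss; distorted output match
(E) leaky coupling capacitor — excess current draw miss; supply rail steady miss; no output match; DC offset at output match; oscillation match; distorted output miss
No candidate is consistent with all observations.

none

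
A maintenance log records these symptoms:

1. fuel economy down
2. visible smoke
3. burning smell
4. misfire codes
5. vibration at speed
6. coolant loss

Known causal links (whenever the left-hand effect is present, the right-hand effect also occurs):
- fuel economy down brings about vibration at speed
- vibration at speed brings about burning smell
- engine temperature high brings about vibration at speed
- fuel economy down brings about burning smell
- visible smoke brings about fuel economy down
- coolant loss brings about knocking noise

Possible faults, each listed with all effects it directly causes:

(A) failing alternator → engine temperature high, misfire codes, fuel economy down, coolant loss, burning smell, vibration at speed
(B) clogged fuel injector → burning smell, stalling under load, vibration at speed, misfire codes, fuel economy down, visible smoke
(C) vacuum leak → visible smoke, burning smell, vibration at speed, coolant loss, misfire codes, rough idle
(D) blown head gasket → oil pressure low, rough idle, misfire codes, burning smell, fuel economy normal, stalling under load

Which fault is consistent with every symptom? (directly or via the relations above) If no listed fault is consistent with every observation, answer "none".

C

Testing each hypothesis:
(A) failing alternator — does not account for visible smoke
(B) clogged fuel injector — fuel economy down +; visible smoke +; burning smell +; misfire codes +; vibration at speed +; coolant loss -
(C) vacuum leak — fuel economy down + (by visible smoke → fuel economy down); visible smoke +; burning smell +; misfire codes +; vibration at speed +; coolant loss +
(D) blown head gasket — fuel economy down -; visible smoke -; burning smell +; misfire codes +; vibration at speed -; coolant loss -
Only (C) is consistent with every observation.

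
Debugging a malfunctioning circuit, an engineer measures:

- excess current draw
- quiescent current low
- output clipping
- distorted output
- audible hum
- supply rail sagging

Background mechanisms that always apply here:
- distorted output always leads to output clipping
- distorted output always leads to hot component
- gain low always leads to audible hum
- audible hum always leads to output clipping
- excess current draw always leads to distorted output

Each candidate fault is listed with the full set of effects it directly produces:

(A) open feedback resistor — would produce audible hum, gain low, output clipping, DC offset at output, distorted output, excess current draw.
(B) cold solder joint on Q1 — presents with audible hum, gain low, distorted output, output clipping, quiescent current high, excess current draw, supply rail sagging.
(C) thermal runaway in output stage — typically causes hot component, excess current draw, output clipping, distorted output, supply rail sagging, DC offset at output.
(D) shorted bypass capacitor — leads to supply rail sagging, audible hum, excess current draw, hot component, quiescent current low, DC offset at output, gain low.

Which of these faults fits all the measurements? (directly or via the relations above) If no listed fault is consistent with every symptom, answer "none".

For each candidate, compare predicted effects to what was observed:
(A) open feedback resistor — excess current draw yes; quiescent current low NO; output clipping yes; distorted output yes; audible hum yes; supply rail sagging NO
(B) cold solder joint on Q1 — fails on quiescent current low (predicts quiescent current high, not quiescent current low)
(C) thermal runaway in output stage — excess current draw yes; quiescent current low NO; output clipping yes; distorted output yes; audible hum NO; supply rail sagging yes
(D) shorted bypass capacitor — excess current draw yes; quiescent current low yes; output clipping yes (via audible hum → output clipping); distorted output yes (via excess current draw → distorted output); audible hum yes; supply rail sagging yes
(D) alone accounts for all the evidence.

D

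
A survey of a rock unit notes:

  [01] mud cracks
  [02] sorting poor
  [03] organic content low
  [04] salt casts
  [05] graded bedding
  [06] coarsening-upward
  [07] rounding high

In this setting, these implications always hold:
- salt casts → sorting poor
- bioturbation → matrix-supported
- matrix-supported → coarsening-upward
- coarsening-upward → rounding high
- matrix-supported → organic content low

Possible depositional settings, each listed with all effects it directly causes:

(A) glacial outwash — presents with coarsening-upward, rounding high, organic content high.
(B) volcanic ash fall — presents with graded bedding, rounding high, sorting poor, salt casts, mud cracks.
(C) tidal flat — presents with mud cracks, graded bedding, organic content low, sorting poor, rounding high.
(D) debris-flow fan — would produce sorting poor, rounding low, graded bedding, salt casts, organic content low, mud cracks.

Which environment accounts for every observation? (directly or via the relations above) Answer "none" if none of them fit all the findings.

For each candidate, compare predicted effects to what was observed:
(A) glacial outwash — mud cracks ✗; sorting poor ✗; organic content low ✗; salt casts ✗; graded bedding ✗; coarsening-upward ✓; rounding high ✓
(B) volcanic ash fall — mud cracks ✓; sorting poor ✓; organic content low ✗; salt casts ✓; graded bedding ✓; coarsening-upward ✗; rounding high ✓
(C) tidal flat — mud cracks ✓; sorting poor ✓; organic content low ✓; salt casts ✗; graded bedding ✓; coarsening-upward ✗; rounding high ✓
(D) debris-flow fan — fails on coarsening-upward, rounding high (predicts rounding low, not rounding high)
No candidate is consistent with all observations.

none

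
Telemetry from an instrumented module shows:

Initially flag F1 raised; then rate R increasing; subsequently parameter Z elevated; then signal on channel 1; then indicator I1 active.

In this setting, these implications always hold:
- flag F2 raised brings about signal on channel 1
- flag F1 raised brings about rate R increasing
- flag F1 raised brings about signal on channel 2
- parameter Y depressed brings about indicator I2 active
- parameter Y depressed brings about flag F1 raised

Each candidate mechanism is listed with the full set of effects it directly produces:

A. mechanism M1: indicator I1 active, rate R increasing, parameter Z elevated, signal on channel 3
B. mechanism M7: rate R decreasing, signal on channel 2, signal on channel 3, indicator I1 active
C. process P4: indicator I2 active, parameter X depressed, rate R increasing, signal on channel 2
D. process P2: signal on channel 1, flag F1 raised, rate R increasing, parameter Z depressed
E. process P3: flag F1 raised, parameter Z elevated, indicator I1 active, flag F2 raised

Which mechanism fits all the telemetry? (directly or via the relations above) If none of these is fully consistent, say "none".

Per-candidate check:
(A) mechanism M1 — flag F1 raised -; rate R increasing +; parameter Z elevated +; signal on channel 1 -; indicator I1 active +
(B) mechanism M7 — flag F1 raised -; rate R increasing -; parameter Z elevated -; signal on channel 1 -; indicator I1 active +
(C) process P4 — does not account for flag F1 raised, parameter Z elevated, signal on channel 1, indicator I1 active
(D) process P2 — flag F1 raised +; rate R increasing +; parameter Z elevated -; signal on channel 1 +; indicator I1 active -
(E) process P3 — flag F1 raised +; rate R increasing + (through flag F1 raised → rate R increasing); parameter Z elevated +; signal on channel 1 + (through flag F2 raised → signal on channel 1); indicator I1 active +
(E) is the only candidate with no mismatches.

E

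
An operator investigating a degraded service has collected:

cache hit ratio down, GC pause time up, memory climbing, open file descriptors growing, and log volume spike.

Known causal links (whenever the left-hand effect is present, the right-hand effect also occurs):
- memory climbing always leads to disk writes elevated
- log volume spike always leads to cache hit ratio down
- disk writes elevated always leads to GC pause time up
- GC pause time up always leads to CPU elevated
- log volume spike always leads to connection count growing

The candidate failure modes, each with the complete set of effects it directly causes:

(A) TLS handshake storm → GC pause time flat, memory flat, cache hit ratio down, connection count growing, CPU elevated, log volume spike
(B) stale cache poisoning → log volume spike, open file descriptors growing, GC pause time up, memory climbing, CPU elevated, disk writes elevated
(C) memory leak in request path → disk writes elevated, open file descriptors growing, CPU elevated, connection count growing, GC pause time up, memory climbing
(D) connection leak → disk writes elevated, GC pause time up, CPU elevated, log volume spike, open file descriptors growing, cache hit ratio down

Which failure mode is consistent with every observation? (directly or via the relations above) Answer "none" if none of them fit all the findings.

Checking each candidate against the observations:
(A) TLS handshake storm — cache hit ratio down +; GC pause time up -; memory climbing -; open file descriptors growing -; log volume spike +
(B) stale cache poisoning — cache hit ratio down + (via log volume spike → cache hit ratio down); GC pause time up +; memory climbing +; open file descriptors growing +; log volume spike +
(C) memory leak in request path — cache hit ratio down -; GC pause time up +; memory climbing +; open file descriptors growing +; log volume spike -
(D) connection leak — cache hit ratio down +; GC pause time up +; memory climbing -; open file descriptors growing +; log volume spike +
(B) alone accounts for all the evidence.

B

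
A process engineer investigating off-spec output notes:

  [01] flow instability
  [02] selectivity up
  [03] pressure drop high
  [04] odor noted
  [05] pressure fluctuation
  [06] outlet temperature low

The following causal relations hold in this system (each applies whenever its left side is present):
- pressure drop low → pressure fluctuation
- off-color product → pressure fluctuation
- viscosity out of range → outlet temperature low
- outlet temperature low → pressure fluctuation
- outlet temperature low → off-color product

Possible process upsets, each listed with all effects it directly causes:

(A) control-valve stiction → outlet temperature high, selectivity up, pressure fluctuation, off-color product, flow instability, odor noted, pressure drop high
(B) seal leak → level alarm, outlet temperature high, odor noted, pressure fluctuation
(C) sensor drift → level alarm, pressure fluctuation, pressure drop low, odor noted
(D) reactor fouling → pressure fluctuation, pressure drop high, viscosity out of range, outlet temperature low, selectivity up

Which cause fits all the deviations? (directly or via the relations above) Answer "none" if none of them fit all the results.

none

For each candidate, compare predicted effects to what was observed:
(A) control-valve stiction — fails on outlet temperature low (predicts outlet temperature high, not outlet temperature low)
(B) seal leak — flow instability -; selectivity up -; pressure drop high -; odor noted +; pressure fluctuation +; outlet temperature low -
(C) sensor drift — fails on flow instability, selectivity up, pressure drop high, outlet temperature low (predicts pressure drop low, not pressure drop high)
(D) reactor fouling — does not account for flow instability, odor noted
Every candidate fails on at least one observation.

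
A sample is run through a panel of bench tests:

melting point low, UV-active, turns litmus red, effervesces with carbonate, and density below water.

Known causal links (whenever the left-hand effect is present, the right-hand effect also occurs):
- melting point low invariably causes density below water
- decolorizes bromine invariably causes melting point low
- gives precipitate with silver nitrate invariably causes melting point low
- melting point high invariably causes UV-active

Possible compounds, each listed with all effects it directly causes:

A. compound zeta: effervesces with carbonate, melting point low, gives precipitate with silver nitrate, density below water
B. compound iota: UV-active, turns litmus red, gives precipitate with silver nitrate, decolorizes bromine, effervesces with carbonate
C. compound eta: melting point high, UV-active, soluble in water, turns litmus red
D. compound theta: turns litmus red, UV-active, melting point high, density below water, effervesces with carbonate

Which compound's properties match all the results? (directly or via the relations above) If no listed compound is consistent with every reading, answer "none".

Testing each hypothesis:
(A) compound zeta — does not account for UV-active, turns litmus red
(B) compound iota — melting point low match (by decolorizes bromine → melting point low); UV-active match; turns litmus red match; effervesces with carbonate match; density below water match (by decolorizes bromine → melting point low → density below water)
(C) compound eta — fails on melting point low, effervesces with carbonate, density below water (predicts melting point high, not melting point low)
(D) compound theta — fails on melting point low (predicts melting point high, not melting point low)
(B) is the only candidate with no mismatches.

B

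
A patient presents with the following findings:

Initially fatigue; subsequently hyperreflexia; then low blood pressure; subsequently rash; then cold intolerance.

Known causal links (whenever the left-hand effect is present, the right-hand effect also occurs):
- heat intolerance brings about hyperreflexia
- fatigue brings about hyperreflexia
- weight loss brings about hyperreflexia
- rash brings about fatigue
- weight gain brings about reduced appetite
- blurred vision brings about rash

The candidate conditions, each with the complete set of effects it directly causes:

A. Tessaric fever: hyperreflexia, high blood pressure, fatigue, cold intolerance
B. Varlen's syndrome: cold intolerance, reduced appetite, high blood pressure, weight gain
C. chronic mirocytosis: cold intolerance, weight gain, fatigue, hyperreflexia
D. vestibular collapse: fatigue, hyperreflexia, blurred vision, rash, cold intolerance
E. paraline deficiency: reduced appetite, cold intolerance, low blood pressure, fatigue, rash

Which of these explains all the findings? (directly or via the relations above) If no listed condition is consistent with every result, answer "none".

Per-candidate check:
(A) Tessaric fever — fatigue match; hyperreflexia match; low blood pressure miss; rash miss; cold intolerance match
(B) Varlen's syndrome — fatigue miss; hyperreflexia miss; low blood pressure miss; rash miss; cold intolerance match
(C) chronic mirocytosis — does not account for low blood pressure, rash
(D) vestibular collapse — fatigue match; hyperreflexia match; low blood pressure miss; rash match; cold intolerance match
(E) paraline deficiency — fatigue match; hyperreflexia match (through fatigue → hyperreflexia); low blood pressure match; rash match; cold intolerance match
(E) is the only candidate with no mismatches.

E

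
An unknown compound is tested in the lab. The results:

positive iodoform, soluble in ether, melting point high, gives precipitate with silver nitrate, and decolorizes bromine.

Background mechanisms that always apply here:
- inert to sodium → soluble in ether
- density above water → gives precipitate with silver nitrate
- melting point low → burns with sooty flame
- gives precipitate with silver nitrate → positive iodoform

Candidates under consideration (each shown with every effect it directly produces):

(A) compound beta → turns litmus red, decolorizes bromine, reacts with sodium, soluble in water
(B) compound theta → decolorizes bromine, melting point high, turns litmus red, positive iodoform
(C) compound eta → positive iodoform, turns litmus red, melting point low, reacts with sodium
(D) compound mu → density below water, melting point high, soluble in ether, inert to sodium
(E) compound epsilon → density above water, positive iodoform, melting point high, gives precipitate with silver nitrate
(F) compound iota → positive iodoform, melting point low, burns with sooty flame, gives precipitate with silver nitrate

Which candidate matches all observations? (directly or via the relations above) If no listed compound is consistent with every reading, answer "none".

none

Per-candidate check:
(A) compound beta — positive iodoform miss; soluble in ether miss; melting point high miss; gives precipitate with silver nitrate miss; decolorizes bromine match
(B) compound theta — does not account for soluble in ether, gives precipitate with silver nitrate
(C) compound eta — fails on soluble in ether, melting point high, gives precipitate with silver nitrate, decolorizes bromine (predicts melting point low, not melting point high)
(D) compound mu — positive iodoform miss; soluble in ether match; melting point high match; gives precipitate with silver nitrate miss; decolorizes bromine miss
(E) compound epsilon — positive iodoform match; soluble in ether miss; melting point high match; gives precipitate with silver nitrate match; decolorizes bromine miss
(F) compound iota — positive iodoform match; soluble in ether miss; melting point high miss; gives precipitate with silver nitrate match; decolorizes bromine miss
None of the listed candidates fits everything.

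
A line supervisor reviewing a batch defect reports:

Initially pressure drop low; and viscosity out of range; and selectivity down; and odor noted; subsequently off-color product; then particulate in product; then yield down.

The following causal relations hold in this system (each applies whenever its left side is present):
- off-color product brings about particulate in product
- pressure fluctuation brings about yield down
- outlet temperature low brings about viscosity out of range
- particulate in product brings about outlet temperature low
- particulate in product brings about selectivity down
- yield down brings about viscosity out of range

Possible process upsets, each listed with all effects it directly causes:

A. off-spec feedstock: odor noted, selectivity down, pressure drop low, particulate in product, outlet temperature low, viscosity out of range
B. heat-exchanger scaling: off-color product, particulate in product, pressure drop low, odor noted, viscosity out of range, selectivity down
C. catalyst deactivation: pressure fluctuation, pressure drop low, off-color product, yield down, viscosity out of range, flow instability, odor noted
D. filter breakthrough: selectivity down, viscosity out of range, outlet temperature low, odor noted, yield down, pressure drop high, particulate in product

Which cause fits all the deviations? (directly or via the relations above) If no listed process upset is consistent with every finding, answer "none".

Checking each candidate against the observations:
(A) off-spec feedstock — does not account for off-color product, yield down
(B) heat-exchanger scaling — does not account for yield down
(C) catalyst deactivation — pressure drop low +; viscosity out of range +; selectivity down + (through off-color product → particulate in product → selectivity down); odor noted +; off-color product +; particulate in product + (through off-color product → particulate in product); yield down +
(D) filter breakthrough — fails on pressure drop low, off-color product (predicts pressure drop high, not pressure drop low)
(C) is the only candidate with no mismatches.

C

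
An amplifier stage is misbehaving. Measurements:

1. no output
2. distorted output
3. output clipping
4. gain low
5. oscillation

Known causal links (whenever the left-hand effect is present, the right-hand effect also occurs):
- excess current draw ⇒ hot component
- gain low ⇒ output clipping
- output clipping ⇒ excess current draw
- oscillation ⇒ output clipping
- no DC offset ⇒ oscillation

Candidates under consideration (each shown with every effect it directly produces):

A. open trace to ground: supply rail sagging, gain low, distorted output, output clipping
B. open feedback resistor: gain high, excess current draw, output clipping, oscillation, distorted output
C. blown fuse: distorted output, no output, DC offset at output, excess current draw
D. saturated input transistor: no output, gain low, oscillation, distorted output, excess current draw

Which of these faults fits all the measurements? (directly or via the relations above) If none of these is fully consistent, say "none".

D

For each candidate, compare predicted effects to what was observed:
(A) open trace to ground — does not account for no output, oscillation
(B) open feedback resistor — fails on no output, gain low (predicts gain high, not gain low)
(C) blown fuse — no output yes; distorted output yes; output clipping NO; gain low NO; oscillation NO
(D) saturated input transistor — no output yes; distorted output yes; output clipping yes (through gain low → output clipping); gain low yes; oscillation yes
(D) alone accounts for all the evidence.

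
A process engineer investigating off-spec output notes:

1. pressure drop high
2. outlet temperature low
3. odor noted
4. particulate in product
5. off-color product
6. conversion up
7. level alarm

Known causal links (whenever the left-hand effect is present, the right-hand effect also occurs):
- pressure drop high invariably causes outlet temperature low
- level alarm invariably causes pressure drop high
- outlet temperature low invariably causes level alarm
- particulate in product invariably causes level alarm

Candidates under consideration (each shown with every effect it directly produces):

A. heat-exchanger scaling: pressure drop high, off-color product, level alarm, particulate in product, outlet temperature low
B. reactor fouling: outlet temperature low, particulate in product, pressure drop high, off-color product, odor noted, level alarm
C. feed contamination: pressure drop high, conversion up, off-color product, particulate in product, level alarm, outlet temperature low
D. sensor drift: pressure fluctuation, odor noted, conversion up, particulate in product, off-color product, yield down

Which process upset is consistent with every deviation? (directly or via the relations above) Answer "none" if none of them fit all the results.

D

Testing each hypothesis:
(A) heat-exchanger scaling — pressure drop high yes; outlet temperature low yes; odor noted NO; particulate in product yes; off-color product yes; conversion up NO; level alarm yes
(B) reactor fouling — pressure drop high yes; outlet temperature low yes; odor noted yes; particulate in product yes; off-color product yes; conversion up NO; level alarm yes
(C) feed contamination — pressure drop high yes; outlet temperature low yes; odor noted NO; particulate in product yes; off-color product yes; conversion up yes; level alarm yes
(D) sensor drift — accounts for every observation (pressure drop high by particulate in product → level alarm → pressure drop high)
(D) is the only candidate with no mismatches.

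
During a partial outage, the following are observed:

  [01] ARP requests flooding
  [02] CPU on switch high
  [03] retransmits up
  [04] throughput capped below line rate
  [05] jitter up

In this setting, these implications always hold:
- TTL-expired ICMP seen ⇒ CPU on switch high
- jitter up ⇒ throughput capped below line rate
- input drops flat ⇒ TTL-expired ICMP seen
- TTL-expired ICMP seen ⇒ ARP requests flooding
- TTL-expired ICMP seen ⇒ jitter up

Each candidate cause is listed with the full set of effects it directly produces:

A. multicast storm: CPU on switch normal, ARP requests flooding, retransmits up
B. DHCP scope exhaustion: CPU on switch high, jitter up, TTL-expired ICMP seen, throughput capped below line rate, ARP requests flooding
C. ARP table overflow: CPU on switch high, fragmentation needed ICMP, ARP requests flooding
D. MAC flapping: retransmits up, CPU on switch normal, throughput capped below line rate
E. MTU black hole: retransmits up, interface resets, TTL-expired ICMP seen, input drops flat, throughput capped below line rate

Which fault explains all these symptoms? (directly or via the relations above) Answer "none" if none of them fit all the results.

E

Checking each candidate against the observations:
(A) multicast storm — ARP requests flooding match; CPU on switch high miss; retransmits up match; throughput capped below line rate miss; jitter up miss
(B) DHCP scope exhaustion — ARP requests flooding match; CPU on switch high match; retransmits up miss; throughput capped below line rate match; jitter up match
(C) ARP table overflow — ARP requests flooding match; CPU on switch high match; retransmits up miss; throughput capped below line rate miss; jitter up miss
(D) MAC flapping — ARP requests flooding miss; CPU on switch high miss; retransmits up match; throughput capped below line rate match; jitter up miss
(E) MTU black hole — ARP requests flooding match (by TTL-expired ICMP seen → ARP requests flooding); CPU on switch high match (by TTL-expired ICMP seen → CPU on switch high); retransmits up match; throughput capped below line rate match; jitter up match (by TTL-expired ICMP seen → jitter up)
(E) alone accounts for all the evidence.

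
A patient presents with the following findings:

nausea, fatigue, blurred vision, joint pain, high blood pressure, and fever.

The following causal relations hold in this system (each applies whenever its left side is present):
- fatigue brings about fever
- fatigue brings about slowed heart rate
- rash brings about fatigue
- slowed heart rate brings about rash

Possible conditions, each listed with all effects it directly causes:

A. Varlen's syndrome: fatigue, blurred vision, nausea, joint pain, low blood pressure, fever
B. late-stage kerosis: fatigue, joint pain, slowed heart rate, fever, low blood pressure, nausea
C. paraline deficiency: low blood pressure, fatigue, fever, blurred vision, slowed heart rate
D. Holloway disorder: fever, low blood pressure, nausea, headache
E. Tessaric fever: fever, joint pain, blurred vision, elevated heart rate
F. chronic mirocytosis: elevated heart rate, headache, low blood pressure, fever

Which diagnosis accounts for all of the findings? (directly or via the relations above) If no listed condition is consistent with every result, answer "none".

Per-candidate check:
(A) Varlen's syndrome — fails on high blood pressure (predicts low blood pressure, not high blood pressure)
(B) late-stage kerosis — fails on blurred vision, high blood pressure (predicts low blood pressure, not high blood pressure)
(C) paraline deficiency — fails on nausea, joint pain, high blood pressure (predicts low blood pressure, not high blood pressure)
(D) Holloway disorder — nausea yes; fatigue NO; blurred vision NO; joint pain NO; high blood pressure NO; fever yes
(E) Tessaric fever — nausea NO; fatigue NO; blurred vision yes; joint pain yes; high blood pressure NO; fever yes
(F) chronic mirocytosis — nausea NO; fatigue NO; blurred vision NO; joint pain NO; high blood pressure NO; fever yes
No candidate is consistent with all observations.

none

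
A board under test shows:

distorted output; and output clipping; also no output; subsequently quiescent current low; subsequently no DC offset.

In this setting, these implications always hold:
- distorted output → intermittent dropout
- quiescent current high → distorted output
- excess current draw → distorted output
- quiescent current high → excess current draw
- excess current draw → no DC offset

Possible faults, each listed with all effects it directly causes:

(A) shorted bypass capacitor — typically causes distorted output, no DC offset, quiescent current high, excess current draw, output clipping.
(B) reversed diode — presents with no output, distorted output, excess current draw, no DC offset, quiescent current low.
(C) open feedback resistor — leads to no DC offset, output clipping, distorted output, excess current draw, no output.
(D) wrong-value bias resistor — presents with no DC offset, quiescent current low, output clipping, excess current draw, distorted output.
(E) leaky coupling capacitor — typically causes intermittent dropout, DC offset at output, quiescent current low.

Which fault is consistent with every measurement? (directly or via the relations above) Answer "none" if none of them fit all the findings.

none

Testing each hypothesis:
(A) shorted bypass capacitor — distorted output yes; output clipping yes; no output NO; quiescent current low NO; no DC offset yes
(B) reversed diode — distorted output yes; output clipping NO; no output yes; quiescent current low yes; no DC offset yes
(C) open feedback resistor — does not account for quiescent current low
(D) wrong-value bias resistor — distorted output yes; output clipping yes; no output NO; quiescent current low yes; no DC offset yes
(E) leaky coupling capacitor — fails on distorted output, output clipping, no output, no DC offset (predicts DC offset at output, not no DC offset)
No candidate is consistent with all observations.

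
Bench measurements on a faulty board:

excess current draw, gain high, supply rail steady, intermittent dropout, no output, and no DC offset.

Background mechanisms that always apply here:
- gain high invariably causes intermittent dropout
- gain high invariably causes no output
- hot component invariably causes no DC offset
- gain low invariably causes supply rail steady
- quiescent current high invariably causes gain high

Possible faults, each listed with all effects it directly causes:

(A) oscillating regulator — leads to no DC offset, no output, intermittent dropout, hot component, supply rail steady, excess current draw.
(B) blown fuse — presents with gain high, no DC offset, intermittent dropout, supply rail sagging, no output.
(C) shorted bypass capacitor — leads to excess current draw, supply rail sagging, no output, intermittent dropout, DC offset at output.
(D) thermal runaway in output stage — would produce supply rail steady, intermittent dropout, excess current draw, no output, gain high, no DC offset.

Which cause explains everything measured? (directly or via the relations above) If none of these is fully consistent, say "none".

D

Per-candidate check:
(A) oscillating regulator — excess current draw yes; gain high NO; supply rail steady yes; intermittent dropout yes; no output yes; no DC offset yes
(B) blown fuse — fails on excess current draw, supply rail steady (predicts supply rail sagging, not supply rail steady)
(C) shorted bypass capacitor — excess current draw yes; gain high NO; supply rail steady NO; intermittent dropout yes; no output yes; no DC offset NO
(D) thermal runaway in output stage — accounts for every observation
Only (D) is consistent with every observation.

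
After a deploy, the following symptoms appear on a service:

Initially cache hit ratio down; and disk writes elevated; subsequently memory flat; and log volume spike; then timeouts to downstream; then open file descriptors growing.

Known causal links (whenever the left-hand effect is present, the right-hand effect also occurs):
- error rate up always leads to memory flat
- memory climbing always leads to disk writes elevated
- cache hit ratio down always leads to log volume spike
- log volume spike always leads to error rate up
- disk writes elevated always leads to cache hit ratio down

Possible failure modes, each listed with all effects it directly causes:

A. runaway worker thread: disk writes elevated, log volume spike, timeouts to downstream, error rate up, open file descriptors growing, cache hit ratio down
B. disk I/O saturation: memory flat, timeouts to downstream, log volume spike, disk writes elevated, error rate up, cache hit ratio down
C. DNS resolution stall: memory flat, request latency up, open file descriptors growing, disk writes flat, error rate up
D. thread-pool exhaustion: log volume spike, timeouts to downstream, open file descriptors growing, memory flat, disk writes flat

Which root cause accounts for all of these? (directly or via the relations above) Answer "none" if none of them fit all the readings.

A

Per-candidate check:
(A) runaway worker thread — accounts for every observation (memory flat through error rate up → memory flat)
(B) disk I/O saturation — does not account for open file descriptors growing
(C) DNS resolution stall — cache hit ratio down NO; disk writes elevated NO; memory flat yes; log volume spike NO; timeouts to downstream NO; open file descriptors growing yes
(D) thread-pool exhaustion — cache hit ratio down NO; disk writes elevated NO; memory flat yes; log volume spike yes; timeouts to downstream yes; open file descriptors growing yes
(A) is the only candidate with no mismatches.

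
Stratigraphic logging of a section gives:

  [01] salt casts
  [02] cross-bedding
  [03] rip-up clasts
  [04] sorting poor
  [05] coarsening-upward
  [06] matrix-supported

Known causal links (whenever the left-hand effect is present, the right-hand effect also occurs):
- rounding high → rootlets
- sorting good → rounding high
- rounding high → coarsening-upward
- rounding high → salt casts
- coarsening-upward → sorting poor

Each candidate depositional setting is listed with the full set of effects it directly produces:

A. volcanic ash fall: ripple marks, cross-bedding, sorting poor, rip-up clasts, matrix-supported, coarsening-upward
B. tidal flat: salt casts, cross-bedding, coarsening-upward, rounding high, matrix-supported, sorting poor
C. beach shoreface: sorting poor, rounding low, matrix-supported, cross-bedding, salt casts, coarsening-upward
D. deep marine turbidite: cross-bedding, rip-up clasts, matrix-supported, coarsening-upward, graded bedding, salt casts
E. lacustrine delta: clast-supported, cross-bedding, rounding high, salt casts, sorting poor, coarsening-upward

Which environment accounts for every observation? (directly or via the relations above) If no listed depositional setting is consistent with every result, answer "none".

D

Per-candidate check:
(A) volcanic ash fall — does not account for salt casts
(B) tidal flat — does not account for rip-up clasts
(C) beach shoreface — salt casts match; cross-bedding match; rip-up clasts miss; sorting poor match; coarsening-upward match; matrix-supported match
(D) deep marine turbidite — accounts for every observation (sorting poor through coarsening-upward → sorting poor)
(E) lacustrine delta — salt casts match; cross-bedding match; rip-up clasts miss; sorting poor match; coarsening-upward match; matrix-supported miss
(D) is the only candidate with no mismatches.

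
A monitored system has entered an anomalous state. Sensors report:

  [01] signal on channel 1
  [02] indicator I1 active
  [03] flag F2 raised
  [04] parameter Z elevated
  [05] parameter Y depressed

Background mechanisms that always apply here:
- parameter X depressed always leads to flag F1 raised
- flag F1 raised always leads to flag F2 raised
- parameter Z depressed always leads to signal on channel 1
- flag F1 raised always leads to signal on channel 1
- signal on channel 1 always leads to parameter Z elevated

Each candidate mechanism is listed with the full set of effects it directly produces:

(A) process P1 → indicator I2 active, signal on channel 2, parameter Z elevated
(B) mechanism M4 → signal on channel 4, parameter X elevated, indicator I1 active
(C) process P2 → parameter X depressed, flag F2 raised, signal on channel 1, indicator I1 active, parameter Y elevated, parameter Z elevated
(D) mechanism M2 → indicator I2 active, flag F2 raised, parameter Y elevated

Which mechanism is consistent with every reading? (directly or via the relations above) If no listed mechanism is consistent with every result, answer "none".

none

For each candidate, compare predicted effects to what was observed:
(A) process P1 — signal on channel 1 NO; indicator I1 active NO; flag F2 raised NO; parameter Z elevated yes; parameter Y depressed NO
(B) mechanism M4 — signal on channel 1 NO; indicator I1 active yes; flag F2 raised NO; parameter Z elevated NO; parameter Y depressed NO
(C) process P2 — signal on channel 1 yes; indicator I1 active yes; flag F2 raised yes; parameter Z elevated yes; parameter Y depressed NO
(D) mechanism M2 — signal on channel 1 NO; indicator I1 active NO; flag F2 raised yes; parameter Z elevated NO; parameter Y depressed NO
Every candidate fails on at least one observation.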